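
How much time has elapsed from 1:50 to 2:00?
From 1:50 to 2:00:
(2 x 60 + 0) - (1 x 60 + 50) = 120 - 110 = 10 minutes
= 10 minutes

Final answer: 10 minutes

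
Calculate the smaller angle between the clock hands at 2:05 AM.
Hour hand position: 2 x 30 + 5 x 0.5 = 62.5 degrees
Minute hand position: 5 x 6 = 30 degrees
Difference: |62.5 - 30| = 32.5 degrees
The angle between the hands is 32.5 degrees

Final answer: 32.5 degrees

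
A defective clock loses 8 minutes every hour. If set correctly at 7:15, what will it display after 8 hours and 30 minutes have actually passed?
For every 60 true minutes, the faulty clock advances 60 - 8 = 52 minutes.
True elapsed: 8 hours and 30 minutes = 510 minutes.
Faulty clock advances: 510 x 52/60 = 442 minutes (drift: 68 minutes behind).
Shown time: 7:15 + 442 minutes = 2:37.

Final answer: 2:37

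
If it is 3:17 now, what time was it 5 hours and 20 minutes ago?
Starting time: 3:17 = 197 total minutes past 12:00
Subtracting: 5 hours and 20 minutes = 320 minutes
197 - 320 = -123 (negative, add 12 hours = 720) = 597 minutes
= 9 hours and 57 minutes past 12:00 = 9:57

Final answer: 9:57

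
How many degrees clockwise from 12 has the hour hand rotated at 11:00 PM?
The hour hand moves 30 degrees per hour and 0.5 degrees per minute.
At 11:00: (11) x 30 + 0 x 0.5 = 330 + 0 = 330 degrees

Final answer: 330 degrees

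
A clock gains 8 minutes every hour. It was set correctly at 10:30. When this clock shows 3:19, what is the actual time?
For every 60 true minutes, the faulty clock advances 68 minutes, so 1 faulty-clock minute corresponds to 60/68 true minutes.
From 10:30 to 3:19 on the faulty dial is 289 minutes.
True elapsed: 289 x 60/68 = 255 minutes = 4 hours and 15 minutes.
True time: 10:30 + 4 hours and 15 minutes = 2:45.

Final answer: 2:45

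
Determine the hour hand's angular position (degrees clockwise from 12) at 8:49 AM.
The hour hand moves 30 degrees per hour and 0.5 degrees per minute.
At 8:49: (8) x 30 + 49 x 0.5 = 240 + 24.5 = 264.5 degrees

Final answer: 264.5 degrees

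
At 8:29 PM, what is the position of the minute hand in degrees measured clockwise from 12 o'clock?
The minute hand moves 6 degrees per minute.
At 8:29: 29 x 6 = 174 degrees

Final answer: 174 degrees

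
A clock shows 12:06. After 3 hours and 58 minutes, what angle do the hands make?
First find the time 3 hours and 58 minutes after 12:06.
Total minutes: 12 x 60 + 6 + 3 x 60 + 58 = 964.
964 mod 720 = 244 minutes = 4:04.
Now compute the angle at 4:04:
Hour hand: 4 x 30 + 4 x 0.5 = 122 degrees
Minute hand: 4 x 6 = 24 degrees
Difference: |122 - 24| = 98 degrees
The angle is 98 degrees

Final answer: 98 degrees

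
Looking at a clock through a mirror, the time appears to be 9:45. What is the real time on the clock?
Reflection across the vertical (12-6) axis maps a hand at angle A degrees to (360 - A) degrees, which sends a reading of T minutes past 12:00 to (720 - T) minutes past 12:00.
Mirror reads 9:45 = 585 minutes past 12:00.
Actual time: (720 - 585) mod 720 = 135 minutes = 2:15.

Final answer: 2:15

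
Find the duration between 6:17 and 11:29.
From 6:17 to 11:29:
(11 x 60 + 29) - (6 x 60 + 17) = 689 - 377 = 312 minutes
= 5 hours and 12 minutes

Final answer: 5 hours and 12 minutes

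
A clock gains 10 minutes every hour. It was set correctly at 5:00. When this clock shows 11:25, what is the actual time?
For every 60 true minutes, the faulty clock advances 70 minutes, so 1 faulty-clock minute corresponds to 60/70 true minutes.
From 5:00 to 11:25 on the faulty dial is 385 minutes.
True elapsed: 385 x 60/70 = 330 minutes = 5 hours and 30 minutes.
True time: 5:00 + 5 hours and 30 minutes = 10:30.

Final answer: 10:30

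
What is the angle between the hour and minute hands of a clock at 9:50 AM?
Hour hand position: 9 x 30 + 50 x 0.5 = 295 degrees
Minute hand position: 50 x 6 = 300 degrees
Difference: |295 - 300| = 5 degrees
The angle between the hands is 5 degrees

Final answer: 5 degrees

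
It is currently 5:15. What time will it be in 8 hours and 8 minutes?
Starting time: 5:15
Adding 8 minutes to 15 minutes: 15 + 8 = 23 minutes
Adding 8 hours: 5 + 8 = 13 - 12 = 1
Final time: 1:23

Final answer: 1:23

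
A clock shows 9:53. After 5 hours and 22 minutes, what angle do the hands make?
First find the time 5 hours and 22 minutes after 9:53.
Total minutes: 9 x 60 + 53 + 5 x 60 + 22 = 915.
915 mod 720 = 195 minutes = 3:15.
Now compute the angle at 3:15:
Hour hand: 3 x 30 + 15 x 0.5 = 97.5 degrees
Minute hand: 15 x 6 = 90 degrees
Difference: |97.5 - 90| = 7.5 degrees
The angle is 7.5 degrees

Final answer: 7.5 degrees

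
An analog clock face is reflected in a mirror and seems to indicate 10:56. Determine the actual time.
Reflection across the vertical (12-6) axis maps a hand at angle A degrees to (360 - A) degrees, which sends a reading of T minutes past 12:00 to (720 - T) minutes past 12:00.
Mirror reads 10:56 = 656 minutes past 12:00.
Actual time: (720 - 656) mod 720 = 64 minutes = 1:04.

Final answer: 1:04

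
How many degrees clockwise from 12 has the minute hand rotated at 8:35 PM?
The minute hand moves 6 degrees per minute.
At 8:35: 35 x 6 = 210 degrees

Final answer: 210 degrees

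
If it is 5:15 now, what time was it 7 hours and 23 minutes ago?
Starting time: 5:15 = 315 total minutes past 12:00
Subtracting: 7 hours and 23 minutes = 443 minutes
315 - 443 = -128 (negative, add 12 hours = 720) = 592 minutes
= 9 hours and 52 minutes past 12:00 = 9:52

Final answer: 9:52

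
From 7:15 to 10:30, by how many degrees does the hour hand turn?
The hour hand moves 0.5 degrees per minute.
Time elapsed: 10:30 - 7:15 = 195 minutes
Angular displacement: 195 x 0.5 = 97.5 degrees

Final answer: 97.5 degrees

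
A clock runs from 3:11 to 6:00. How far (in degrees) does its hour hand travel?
The hour hand moves 0.5 degrees per minute.
Time elapsed: 6:00 - 3:11 = 169 minutes
Angular displacement: 169 x 0.5 = 84.5 degrees

Final answer: 84.5 degrees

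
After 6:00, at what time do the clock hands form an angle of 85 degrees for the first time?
At t minutes past 6:00, the hour hand is at 30 x 6 + 0.5t degrees and the minute hand is at 6t degrees.
The smaller angle between them is 85 degrees when |30H - 5.5t| = 85 or |30H - 5.5t| = 275.
With H = 6, solve 30 x 6 - 5.5t = +/- target for each target:
  t = (30 x 6 - 85) / 5.5 = 17.27
  t = (30 x 6 + 85) / 5.5 = 48.18
  t = (30 x 6 - 275) / 5.5 = -17.27 (outside (0, 60))
  t = (30 x 6 + 275) / 5.5 = 82.73 (outside (0, 60))
Valid solutions in (0, 60): {17.27, 48.18} minutes.
The first occurrence is t = 17.27 minutes.
The hands form a 85-degree angle at 17.27 minutes past 6:00.

Final answer: 17.27 minutes past 6:00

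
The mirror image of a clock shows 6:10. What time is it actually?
Reflection across the vertical (12-6) axis maps a hand at angle A degrees to (360 - A) degrees, which sends a reading of T minutes past 12:00 to (720 - T) minutes past 12:00.
Mirror reads 6:10 = 370 minutes past 12:00.
Actual time: (720 - 370) mod 720 = 350 minutes = 5:50.

Final answer: 5:50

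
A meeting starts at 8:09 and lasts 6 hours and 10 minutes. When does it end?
Starting time: 8:09
Adding 10 minutes to 9 minutes: 9 + 10 = 19 minutes
Adding 6 hours: 8 + 6 = 14 - 12 = 2
Final time: 2:19

Final answer: 2:19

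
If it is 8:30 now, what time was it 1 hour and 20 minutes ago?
Starting time: 8:30 = 510 total minutes past 12:00
Subtracting: 1 hour and 20 minutes = 80 minutes
510 - 80 = 430 minutes
= 7 hours and 10 minutes past 12:00 = 7:10

Final answer: 7:10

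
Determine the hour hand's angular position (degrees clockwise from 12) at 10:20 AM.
The hour hand moves 30 degrees per hour and 0.5 degrees per minute.
At 10:20: (10) x 30 + 20 x 0.5 = 300 + 10 = 310 degrees

Final answer: 310 degrees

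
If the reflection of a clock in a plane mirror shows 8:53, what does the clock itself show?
Reflection across the vertical (12-6) axis maps a hand at angle A degrees to (360 - A) degrees, which sends a reading of T minutes past 12:00 to (720 - T) minutes past 12:00.
Mirror reads 8:53 = 533 minutes past 12:00.
Actual time: (720 - 533) mod 720 = 187 minutes = 3:07.

Final answer: 3:07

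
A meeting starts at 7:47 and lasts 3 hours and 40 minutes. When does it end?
Starting time: 7:47
Adding 40 minutes to 47 minutes: 47 + 40 = 87 minutes = 1 hour and 27 minutes
Adding 3 hours: 7 + 3 + 1 (carry) = 11
Final time: 11:27

Final answer: 11:27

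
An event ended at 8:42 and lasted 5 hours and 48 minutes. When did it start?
Starting time: 8:42 = 522 total minutes past 12:00
Subtracting: 5 hours and 48 minutes = 348 minutes
522 - 348 = 174 minutes
= 2 hours and 54 minutes past 12:00 = 2:54

Final answer: 2:54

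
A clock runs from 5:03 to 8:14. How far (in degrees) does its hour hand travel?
The hour hand moves 0.5 degrees per minute.
Time elapsed: 8:14 - 5:03 = 191 minutes
Angular displacement: 191 x 0.5 = 95.5 degrees

Final answer: 95.5 degrees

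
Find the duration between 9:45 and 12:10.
From 9:45 to 12:10:
(12 x 60 + 10) - (9 x 60 + 45) = 730 - 585 = 145 minutes
= 2 hours and 25 minutes

Final answer: 2 hours and 25 minutes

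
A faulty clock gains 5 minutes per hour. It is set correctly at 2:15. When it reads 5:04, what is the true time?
For every 60 true minutes, the faulty clock advances 65 minutes, so 1 faulty-clock minute corresponds to 60/65 true minutes.
From 2:15 to 5:04 on the faulty dial is 169 minutes.
True elapsed: 169 x 60/65 = 156 minutes = 2 hours and 36 minutes.
True time: 2:15 + 2 hours and 36 minutes = 4:51.

Final answer: 4:51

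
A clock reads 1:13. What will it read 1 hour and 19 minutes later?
Starting time: 1:13
Adding 19 minutes to 13 minutes: 13 + 19 = 32 minutes
Adding 1 hour: 1 + 1 = 2
Final time: 2:32

Final answer: 2:32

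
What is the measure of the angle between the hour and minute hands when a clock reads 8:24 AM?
Hour hand position: 8 x 30 + 24 x 0.5 = 252 degrees
Minute hand position: 24 x 6 = 144 degrees
Difference: |252 - 144| = 108 degrees
The angle between the hands is 108 degrees

Final answer: 108 degrees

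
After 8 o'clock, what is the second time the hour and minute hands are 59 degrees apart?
At t minutes past 8:00, the hour hand is at 30 x 8 + 0.5t degrees and the minute hand is at 6t degrees.
The smaller angle between them is 59 degrees when |30H - 5.5t| = 59 or |30H - 5.5t| = 301.
With H = 8, solve 30 x 8 - 5.5t = +/- target for each target:
  t = (30 x 8 - 59) / 5.5 = 32.91
  t = (30 x 8 + 59) / 5.5 = 54.36
  t = (30 x 8 - 301) / 5.5 = -11.09 (outside (0, 60))
  t = (30 x 8 + 301) / 5.5 = 98.36 (outside (0, 60))
Valid solutions in (0, 60): {32.91, 54.36} minutes.
The second occurrence is t = 54.36 minutes.
The hands form a 59-degree angle at 54.36 minutes past 8:00.

Final answer: 54.36 minutes past 8:00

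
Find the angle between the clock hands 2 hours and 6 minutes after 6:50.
First find the time 2 hours and 6 minutes after 6:50.
Total minutes: 6 x 60 + 50 + 2 x 60 + 6 = 536.
536 mod 720 = 536 minutes = 8:56.
Now compute the angle at 8:56:
Hour hand: 8 x 30 + 56 x 0.5 = 268 degrees
Minute hand: 56 x 6 = 336 degrees
Difference: |268 - 336| = 68 degrees
The angle is 68 degrees

Final answer: 68 degrees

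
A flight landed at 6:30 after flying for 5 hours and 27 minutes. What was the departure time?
Starting time: 6:30 = 390 total minutes past 12:00
Subtracting: 5 hours and 27 minutes = 327 minutes
390 - 327 = 63 minutes
= 1 hour and 3 minutes past 12:00 = 1:03

Final answer: 1:03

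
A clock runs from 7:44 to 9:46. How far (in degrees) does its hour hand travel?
The hour hand moves 0.5 degrees per minute.
Time elapsed: 9:46 - 7:44 = 122 minutes
Angular displacement: 122 x 0.5 = 61 degrees

Final answer: 61 degrees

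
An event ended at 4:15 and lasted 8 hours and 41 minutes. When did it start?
Starting time: 4:15 = 255 total minutes past 12:00
Subtracting: 8 hours and 41 minutes = 521 minutes
255 - 521 = -266 (negative, add 12 hours = 720) = 454 minutes
= 7 hours and 34 minutes past 12:00 = 7:34

Final answer: 7:34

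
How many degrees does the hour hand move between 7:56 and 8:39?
The hour hand moves 0.5 degrees per minute.
Time elapsed: 8:39 - 7:56 = 43 minutes
Angular displacement: 43 x 0.5 = 21.5 degrees

Final answer: 21.5 degrees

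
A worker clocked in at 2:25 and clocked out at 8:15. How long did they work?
From 2:25 to 8:15:
(8 x 60 + 15) - (2 x 60 + 25) = 495 - 145 = 350 minutes
= 5 hours and 50 minutes

Final answer: 5 hours and 50 minutes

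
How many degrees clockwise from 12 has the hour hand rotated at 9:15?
The hour hand moves 30 degrees per hour and 0.5 degrees per minute.
At 9:15: (9) x 30 + 15 x 0.5 = 270 + 7.5 = 277.5 degrees

Final answer: 277.5 degrees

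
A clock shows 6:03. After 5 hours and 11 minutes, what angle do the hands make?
First find the time 5 hours and 11 minutes after 6:03.
Total minutes: 6 x 60 + 3 + 5 x 60 + 11 = 674.
674 mod 720 = 674 minutes = 11:14.
Now compute the angle at 11:14:
Hour hand: 11 x 30 + 14 x 0.5 = 337 degrees
Minute hand: 14 x 6 = 84 degrees
Difference: |337 - 84| = 253 degrees
Smaller angle: 360 - 253 = 107 degrees

Final answer: 107 degrees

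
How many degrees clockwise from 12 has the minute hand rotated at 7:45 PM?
The minute hand moves 6 degrees per minute.
At 7:45: 45 x 6 = 270 degrees

Final answer: 270 degrees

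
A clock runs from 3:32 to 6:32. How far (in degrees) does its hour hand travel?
The hour hand moves 0.5 degrees per minute.
Time elapsed: 6:32 - 3:32 = 180 minutes
Angular displacement: 180 x 0.5 = 90 degrees

Final answer: 90 degrees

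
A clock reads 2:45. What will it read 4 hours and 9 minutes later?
Starting time: 2:45
Adding 9 minutes to 45 minutes: 45 + 9 = 54 minutes
Adding 4 hours: 2 + 4 = 6
Final time: 6:54

Final answer: 6:54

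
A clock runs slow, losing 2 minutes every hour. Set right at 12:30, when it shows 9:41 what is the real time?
For every 60 true minutes, the faulty clock advances 58 minutes, so 1 faulty-clock minute corresponds to 60/58 true minutes.
From 12:30 to 9:41 on the faulty dial is 551 minutes.
True elapsed: 551 x 60/58 = 570 minutes = 9 hours and 30 minutes.
True time: 12:30 + 9 hours and 30 minutes = 10:00.

Final answer: 10:00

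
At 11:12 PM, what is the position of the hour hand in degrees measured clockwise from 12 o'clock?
The hour hand moves 30 degrees per hour and 0.5 degrees per minute.
At 11:12: (11) x 30 + 12 x 0.5 = 330 + 6 = 336 degrees

Final answer: 336 degrees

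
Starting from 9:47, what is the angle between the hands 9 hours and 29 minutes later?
First find the time 9 hours and 29 minutes after 9:47.
Total minutes: 9 x 60 + 47 + 9 x 60 + 29 = 1156.
1156 mod 720 = 436 minutes = 7:16.
Now compute the angle at 7:16:
Hour hand: 7 x 30 + 16 x 0.5 = 218 degrees
Minute hand: 16 x 6 = 96 degrees
Difference: |218 - 96| = 122 degrees
The angle is 122 degrees

Final answer: 122 degrees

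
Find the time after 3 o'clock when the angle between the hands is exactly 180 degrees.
For hands to be 180 degrees apart: |30H - 5.5t| = 180
With H = 3: t = (30 x 3 + 180)/5.5 = 49.09 or t = (30 x 3 - 180)/5.5 = -16.36
First valid solution (0 < t < 60): t = 49.09 minutes
The hands are opposite at 49.09 minutes past 3:00.

Final answer: 49.09 minutes past 3:00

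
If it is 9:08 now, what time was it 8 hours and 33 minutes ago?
Starting time: 9:08 = 548 total minutes past 12:00
Subtracting: 8 hours and 33 minutes = 513 minutes
548 - 513 = 35 minutes
= 35 minutes past 12:00 = 12:35

Final answer: 12:35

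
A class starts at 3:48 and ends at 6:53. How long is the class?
From 3:48 to 6:53:
(6 x 60 + 53) - (3 x 60 + 48) = 413 - 228 = 185 minutes
= 3 hours and 5 minutes

Final answer: 3 hours and 5 minutes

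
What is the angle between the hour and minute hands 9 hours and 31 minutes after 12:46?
First find the time 9 hours and 31 minutes after 12:46.
Total minutes: 12 x 60 + 46 + 9 x 60 + 31 = 1337.
1337 mod 720 = 617 minutes = 10:17.
Now compute the angle at 10:17:
Hour hand: 10 x 30 + 17 x 0.5 = 308.5 degrees
Minute hand: 17 x 6 = 102 degrees
Difference: |308.5 - 102| = 206.5 degrees
Smaller angle: 360 - 206.5 = 153.5 degrees

Final answer: 153.5 degrees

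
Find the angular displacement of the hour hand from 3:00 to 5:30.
The hour hand moves 0.5 degrees per minute.
Time elapsed: 5:30 - 3:00 = 150 minutes
Angular displacement: 150 x 0.5 = 75 degrees

Final answer: 75 degrees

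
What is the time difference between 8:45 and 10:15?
From 8:45 to 10:15:
(10 x 60 + 15) - (8 x 60 + 45) = 615 - 525 = 90 minutes
= 1 hour and 30 minutes

Final answer: 1 hour and 30 minutes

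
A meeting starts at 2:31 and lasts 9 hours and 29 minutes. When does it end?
Starting time: 2:31
Adding 29 minutes to 31 minutes: 31 + 29 = 60 minutes = 1 hour
Adding 9 hours: 2 + 9 + 1 (carry) = 12
Final time: 12:00

Final answer: 12:00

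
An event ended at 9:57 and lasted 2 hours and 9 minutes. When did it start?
Starting time: 9:57 = 597 total minutes past 12:00
Subtracting: 2 hours and 9 minutes = 129 minutes
597 - 129 = 468 minutes
= 7 hours and 48 minutes past 12:00 = 7:48

Final answer: 7:48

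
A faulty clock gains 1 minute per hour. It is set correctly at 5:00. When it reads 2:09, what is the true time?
For every 60 true minutes, the faulty clock advances 61 minutes, so 1 faulty-clock minute corresponds to 60/61 true minutes.
From 5:00 to 2:09 on the faulty dial is 549 minutes.
True elapsed: 549 x 60/61 = 540 minutes = 9 hours.
True time: 5:00 + 9 hours = 2:00.

Final answer: 2:00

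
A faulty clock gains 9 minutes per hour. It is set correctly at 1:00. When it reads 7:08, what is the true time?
For every 60 true minutes, the faulty clock advances 69 minutes, so 1 faulty-clock minute corresponds to 60/69 true minutes.
From 1:00 to 7:08 on the faulty dial is 368 minutes.
True elapsed: 368 x 60/69 = 320 minutes = 5 hours and 20 minutes.
True time: 1:00 + 5 hours and 20 minutes = 6:20.

Final answer: 6:20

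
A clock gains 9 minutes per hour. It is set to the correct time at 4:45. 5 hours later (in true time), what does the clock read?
For every 60 true minutes, the faulty clock advances 60 + 9 = 69 minutes.
True elapsed: 5 hours = 300 minutes.
Faulty clock advances: 300 x 69/60 = 345 minutes (drift: 45 minutes ahead).
Shown time: 4:45 + 345 minutes = 10:30.

Final answer: 10:30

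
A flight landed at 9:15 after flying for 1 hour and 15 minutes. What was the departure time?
Starting time: 9:15 = 555 total minutes past 12:00
Subtracting: 1 hour and 15 minutes = 75 minutes
555 - 75 = 480 minutes
= 8 hours past 12:00 = 8:00

Final answer: 8:00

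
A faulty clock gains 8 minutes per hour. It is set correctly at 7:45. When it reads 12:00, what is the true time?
For every 60 true minutes, the faulty clock advances 68 minutes, so 1 faulty-clock minute corresponds to 60/68 true minutes.
From 7:45 to 12:00 on the faulty dial is 255 minutes.
True elapsed: 255 x 60/68 = 225 minutes = 3 hours and 45 minutes.
True time: 7:45 + 3 hours and 45 minutes = 11:30.

Final answer: 11:30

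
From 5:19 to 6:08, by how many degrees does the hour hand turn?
The hour hand moves 0.5 degrees per minute.
Time elapsed: 6:08 - 5:19 = 49 minutes
Angular displacement: 49 x 0.5 = 24.5 degrees

Final answer: 24.5 degrees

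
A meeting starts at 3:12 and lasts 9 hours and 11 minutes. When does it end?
Starting time: 3:12
Adding 11 minutes to 12 minutes: 12 + 11 = 23 minutes
Adding 9 hours: 3 + 9 = 12
Final time: 12:23

Final answer: 12:23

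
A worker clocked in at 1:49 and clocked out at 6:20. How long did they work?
From 1:49 to 6:20:
(6 x 60 + 20) - (1 x 60 + 49) = 380 - 109 = 271 minutes
= 4 hours and 31 minutes

Final answer: 4 hours and 31 minutes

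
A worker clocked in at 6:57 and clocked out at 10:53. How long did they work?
From 6:57 to 10:53:
(10 x 60 + 53) - (6 x 60 + 57) = 653 - 417 = 236 minutes
= 3 hours and 56 minutes

Final answer: 3 hours and 56 minutes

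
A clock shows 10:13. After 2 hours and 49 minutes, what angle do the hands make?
First find the time 2 hours and 49 minutes after 10:13.
Total minutes: 10 x 60 + 13 + 2 x 60 + 49 = 782.
782 mod 720 = 62 minutes = 1:02.
Now compute the angle at 1:02:
Hour hand: 1 x 30 + 2 x 0.5 = 31 degrees
Minute hand: 2 x 6 = 12 degrees
Difference: |31 - 12| = 19 degrees
The angle is 19 degrees

Final answer: 19 degrees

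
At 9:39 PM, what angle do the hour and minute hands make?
Hour hand position: 9 x 30 + 39 x 0.5 = 289.5 degrees
Minute hand position: 39 x 6 = 234 degrees
Difference: |289.5 - 234| = 55.5 degrees
The angle between the hands is 55.5 degrees

Final answer: 55.5 degrees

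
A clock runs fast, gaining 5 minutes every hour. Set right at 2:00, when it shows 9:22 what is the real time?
For every 60 true minutes, the faulty clock advances 65 minutes, so 1 faulty-clock minute corresponds to 60/65 true minutes.
From 2:00 to 9:22 on the faulty dial is 442 minutes.
True elapsed: 442 x 60/65 = 408 minutes = 6 hours and 48 minutes.
True time: 2:00 + 6 hours and 48 minutes = 8:48.

Final answer: 8:48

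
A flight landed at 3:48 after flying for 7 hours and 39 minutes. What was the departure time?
Starting time: 3:48 = 228 total minutes past 12:00
Subtracting: 7 hours and 39 minutes = 459 minutes
228 - 459 = -231 (negative, add 12 hours = 720) = 489 minutes
= 8 hours and 9 minutes past 12:00 = 8:09

Final answer: 8:09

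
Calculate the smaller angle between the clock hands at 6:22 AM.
Hour hand position: 6 x 30 + 22 x 0.5 = 191 degrees
Minute hand position: 22 x 6 = 132 degrees
Difference: |191 - 132| = 59 degrees
The angle between the hands is 59 degrees

Final answer: 59 degrees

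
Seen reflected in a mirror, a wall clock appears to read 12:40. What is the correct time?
Reflection across the vertical (12-6) axis maps a hand at angle A degrees to (360 - A) degrees, which sends a reading of T minutes past 12:00 to (720 - T) minutes past 12:00.
Mirror reads 12:40 = 40 minutes past 12:00.
Actual time: (720 - 40) mod 720 = 680 minutes = 11:20.

Final answer: 11:20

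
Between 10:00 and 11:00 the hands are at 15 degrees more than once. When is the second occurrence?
At t minutes past 10:00, the hour hand is at 30 x 10 + 0.5t degrees and the minute hand is at 6t degrees.
The smaller angle between them is 15 degrees when |30H - 5.5t| = 15 or |30H - 5.5t| = 345.
With H = 10, solve 30 x 10 - 5.5t = +/- target for each target:
  t = (30 x 10 - 15) / 5.5 = 51.82
  t = (30 x 10 + 15) / 5.5 = 57.27
  t = (30 x 10 - 345) / 5.5 = -8.18 (outside (0, 60))
  t = (30 x 10 + 345) / 5.5 = 117.27 (outside (0, 60))
Valid solutions in (0, 60): {51.82, 57.27} minutes.
The second occurrence is t = 57.27 minutes.
The hands form a 15-degree angle at 57.27 minutes past 10:00.

Final answer: 57.27 minutes past 10:00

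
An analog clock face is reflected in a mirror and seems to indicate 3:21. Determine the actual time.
Reflection across the vertical (12-6) axis maps a hand at angle A degrees to (360 - A) degrees, which sends a reading of T minutes past 12:00 to (720 - T) minutes past 12:00.
Mirror reads 3:21 = 201 minutes past 12:00.
Actual time: (720 - 201) mod 720 = 519 minutes = 8:39.

Final answer: 8:39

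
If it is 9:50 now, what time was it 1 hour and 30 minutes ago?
Starting time: 9:50 = 590 total minutes past 12:00
Subtracting: 1 hour and 30 minutes = 90 minutes
590 - 90 = 500 minutes
= 8 hours and 20 minutes past 12:00 = 8:20

Final answer: 8:20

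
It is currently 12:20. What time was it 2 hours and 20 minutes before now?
Starting time: 12:20 = 20 total minutes past 12:00
Subtracting: 2 hours and 20 minutes = 140 minutes
20 - 140 = -120 (negative, add 12 hours = 720) = 600 minutes
= 10 hours past 12:00 = 10:00

Final answer: 10:00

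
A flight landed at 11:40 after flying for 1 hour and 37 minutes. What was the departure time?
Starting time: 11:40 = 700 total minutes past 12:00
Subtracting: 1 hour and 37 minutes = 97 minutes
700 - 97 = 603 minutes
= 10 hours and 3 minutes past 12:00 = 10:03

Final answer: 10:03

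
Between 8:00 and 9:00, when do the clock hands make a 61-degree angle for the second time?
At t minutes past 8:00, the hour hand is at 30 x 8 + 0.5t degrees and the minute hand is at 6t degrees.
The smaller angle between them is 61 degrees when |30H - 5.5t| = 61 or |30H - 5.5t| = 299.
With H = 8, solve 30 x 8 - 5.5t = +/- target for each target:
  t = (30 x 8 - 61) / 5.5 = 32.55
  t = (30 x 8 + 61) / 5.5 = 54.73
  t = (30 x 8 - 299) / 5.5 = -10.73 (outside (0, 60))
  t = (30 x 8 + 299) / 5.5 = 98 (outside (0, 60))
Valid solutions in (0, 60): {32.55, 54.73} minutes.
The second occurrence is t = 54.73 minutes.
The hands form a 61-degree angle at 54.73 minutes past 8:00.

Final answer: 54.73 minutes past 8:00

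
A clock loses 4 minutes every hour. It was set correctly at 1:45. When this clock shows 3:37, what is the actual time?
For every 60 true minutes, the faulty clock advances 56 minutes, so 1 faulty-clock minute corresponds to 60/56 true minutes.
From 1:45 to 3:37 on the faulty dial is 112 minutes.
True elapsed: 112 x 60/56 = 120 minutes = 2 hours.
True time: 1:45 + 2 hours = 3:45.

Final answer: 3:45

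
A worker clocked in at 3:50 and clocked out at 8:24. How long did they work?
From 3:50 to 8:24:
(8 x 60 + 24) - (3 x 60 + 50) = 504 - 230 = 274 minutes
= 4 hours and 34 minutes

Final answer: 4 hours and 34 minutes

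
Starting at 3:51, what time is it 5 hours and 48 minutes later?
Starting time: 3:51
Adding 48 minutes to 51 minutes: 51 + 48 = 99 minutes = 1 hour and 39 minutes
Adding 5 hours: 3 + 5 + 1 (carry) = 9
Final time: 9:39

Final answer: 9:39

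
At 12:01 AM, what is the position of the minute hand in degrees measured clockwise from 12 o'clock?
The minute hand moves 6 degrees per minute.
At 12:01: 1 x 6 = 6 degrees

Final answer: 6 degrees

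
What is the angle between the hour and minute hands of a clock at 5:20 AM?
Hour hand position: 5 x 30 + 20 x 0.5 = 160 degrees
Minute hand position: 20 x 6 = 120 degrees
Difference: |160 - 120| = 40 degrees
The angle between the hands is 40 degrees

Final answer: 40 degrees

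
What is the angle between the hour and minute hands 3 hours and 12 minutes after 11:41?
First find the time 3 hours and 12 minutes after 11:41.
Total minutes: 11 x 60 + 41 + 3 x 60 + 12 = 893.
893 mod 720 = 173 minutes = 2:53.
Now compute the angle at 2:53:
Hour hand: 2 x 30 + 53 x 0.5 = 86.5 degrees
Minute hand: 53 x 6 = 318 degrees
Difference: |86.5 - 318| = 231.5 degrees
Smaller angle: 360 - 231.5 = 128.5 degrees

Final answer: 128.5 degrees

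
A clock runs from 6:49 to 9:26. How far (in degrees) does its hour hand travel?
The hour hand moves 0.5 degrees per minute.
Time elapsed: 9:26 - 6:49 = 157 minutes
Angular displacement: 157 x 0.5 = 78.5 degrees

Final answer: 78.5 degrees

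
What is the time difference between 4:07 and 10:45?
From 4:07 to 10:45:
(10 x 60 + 45) - (4 x 60 + 7) = 645 - 247 = 398 minutes
= 6 hours and 38 minutes

Final answer: 6 hours and 38 minutes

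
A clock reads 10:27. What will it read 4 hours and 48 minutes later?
Starting time: 10:27
Adding 48 minutes to 27 minutes: 27 + 48 = 75 minutes = 1 hour and 15 minutes
Adding 4 hours: 10 + 4 + 1 (carry) = 15 - 12 = 3
Final time: 3:15

Final answer: 3:15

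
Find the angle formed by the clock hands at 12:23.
Hour hand position: 0 x 30 + 23 x 0.5 = 11.5 degrees
Minute hand position: 23 x 6 = 138 degrees
Difference: |11.5 - 138| = 126.5 degrees
The angle between the hands is 126.5 degrees

Final answer: 126.5 degrees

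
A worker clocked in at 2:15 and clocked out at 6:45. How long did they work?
From 2:15 to 6:45:
(6 x 60 + 45) - (2 x 60 + 15) = 405 - 135 = 270 minutes
= 4 hours and 30 minutes

Final answer: 4 hours and 30 minutes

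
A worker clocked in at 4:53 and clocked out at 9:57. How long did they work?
From 4:53 to 9:57:
(9 x 60 + 57) - (4 x 60 + 53) = 597 - 293 = 304 minutes
= 5 hours and 4 minutes

Final answer: 5 hours and 4 minutes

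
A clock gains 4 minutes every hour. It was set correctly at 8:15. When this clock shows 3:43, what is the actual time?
For every 60 true minutes, the faulty clock advances 64 minutes, so 1 faulty-clock minute corresponds to 60/64 true minutes.
From 8:15 to 3:43 on the faulty dial is 448 minutes.
True elapsed: 448 x 60/64 = 420 minutes = 7 hours.
True time: 8:15 + 7 hours = 3:15.

Final answer: 3:15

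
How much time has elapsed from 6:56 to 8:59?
From 6:56 to 8:59:
(8 x 60 + 59) - (6 x 60 + 56) = 539 - 416 = 123 minutes
= 2 hours and 3 minutes

Final answer: 2 hours and 3 minutes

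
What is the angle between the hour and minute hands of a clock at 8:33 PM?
Hour hand position: 8 x 30 + 33 x 0.5 = 256.5 degrees
Minute hand position: 33 x 6 = 198 degrees
Difference: |256.5 - 198| = 58.5 degrees
The angle between the hands is 58.5 degrees

Final answer: 58.5 degrees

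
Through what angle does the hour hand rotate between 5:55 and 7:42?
The hour hand moves 0.5 degrees per minute.
Time elapsed: 7:42 - 5:55 = 107 minutes
Angular displacement: 107 x 0.5 = 53.5 degrees

Final answer: 53.5 degrees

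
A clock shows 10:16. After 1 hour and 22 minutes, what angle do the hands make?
First find the time 1 hour and 22 minutes after 10:16.
Total minutes: 10 x 60 + 16 + 1 x 60 + 22 = 698.
698 mod 720 = 698 minutes = 11:38.
Now compute the angle at 11:38:
Hour hand: 11 x 30 + 38 x 0.5 = 349 degrees
Minute hand: 38 x 6 = 228 degrees
Difference: |349 - 228| = 121 degrees
The angle is 121 degrees

Final answer: 121 degrees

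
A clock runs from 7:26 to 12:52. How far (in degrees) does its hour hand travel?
The hour hand moves 0.5 degrees per minute.
Time elapsed: 12:52 - 7:26 = 326 minutes
Angular displacement: 326 x 0.5 = 163 degrees

Final answer: 163 degrees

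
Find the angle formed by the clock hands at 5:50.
Hour hand position: 5 x 30 + 50 x 0.5 = 175 degrees
Minute hand position: 50 x 6 = 300 degrees
Difference: |175 - 300| = 125 degrees
The angle between the hands is 125 degrees

Final answer: 125 degrees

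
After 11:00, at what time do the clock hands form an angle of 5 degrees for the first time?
At t minutes past 11:00, the hour hand is at 30 x 11 + 0.5t degrees and the minute hand is at 6t degrees.
The smaller angle between them is 5 degrees when |30H - 5.5t| = 5 or |30H - 5.5t| = 355.
With H = 11, solve 30 x 11 - 5.5t = +/- target for each target:
  t = (30 x 11 - 5) / 5.5 = 59.09
  t = (30 x 11 + 5) / 5.5 = 60.91 (outside (0, 60))
  t = (30 x 11 - 355) / 5.5 = -4.55 (outside (0, 60))
  t = (30 x 11 + 355) / 5.5 = 124.55 (outside (0, 60))
Valid solutions in (0, 60): {59.09} minutes.
The first occurrence is t = 59.09 minutes.
The hands form a 5-degree angle at 59.09 minutes past 11:00.

Final answer: 59.09 minutes past 11:00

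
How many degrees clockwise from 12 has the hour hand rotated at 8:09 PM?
The hour hand moves 30 degrees per hour and 0.5 degrees per minute.
At 8:09: (8) x 30 + 9 x 0.5 = 240 + 4.5 = 244.5 degrees

Final answer: 244.5 degrees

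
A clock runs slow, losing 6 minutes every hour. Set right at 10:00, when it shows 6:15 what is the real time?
For every 60 true minutes, the faulty clock advances 54 minutes, so 1 faulty-clock minute corresponds to 60/54 true minutes.
From 10:00 to 6:15 on the faulty dial is 495 minutes.
True elapsed: 495 x 60/54 = 550 minutes = 9 hours and 10 minutes.
True time: 10:00 + 9 hours and 10 minutes = 7:10.

Final answer: 7:10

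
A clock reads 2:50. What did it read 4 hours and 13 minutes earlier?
Starting time: 2:50 = 170 total minutes past 12:00
Subtracting: 4 hours and 13 minutes = 253 minutes
170 - 253 = -83 (negative, add 12 hours = 720) = 637 minutes
= 10 hours and 37 minutes past 12:00 = 10:37

Final answer: 10:37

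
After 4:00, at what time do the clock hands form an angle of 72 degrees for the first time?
At t minutes past 4:00, the hour hand is at 30 x 4 + 0.5t degrees and the minute hand is at 6t degrees.
The smaller angle between them is 72 degrees when |30H - 5.5t| = 72 or |30H - 5.5t| = 288.
With H = 4, solve 30 x 4 - 5.5t = +/- target for each target:
  t = (30 x 4 - 72) / 5.5 = 8.73
  t = (30 x 4 + 72) / 5.5 = 34.91
  t = (30 x 4 - 288) / 5.5 = -30.55 (outside (0, 60))
  t = (30 x 4 + 288) / 5.5 = 74.18 (outside (0, 60))
Valid solutions in (0, 60): {8.73, 34.91} minutes.
The first occurrence is t = 8.73 minutes.
The hands form a 72-degree angle at 8.73 minutes past 4:00.

Final answer: 8.73 minutes past 4:00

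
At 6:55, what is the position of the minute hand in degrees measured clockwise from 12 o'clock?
The minute hand moves 6 degrees per minute.
At 6:55: 55 x 6 = 330 degrees

Final answer: 330 degrees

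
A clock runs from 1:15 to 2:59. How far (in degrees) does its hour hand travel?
The hour hand moves 0.5 degrees per minute.
Time elapsed: 2:59 - 1:15 = 104 minutes
Angular displacement: 104 x 0.5 = 52 degrees

Final answer: 52 degrees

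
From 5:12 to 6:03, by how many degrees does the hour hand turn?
The hour hand moves 0.5 degrees per minute.
Time elapsed: 6:03 - 5:12 = 51 minutes
Angular displacement: 51 x 0.5 = 25.5 degrees

Final answer: 25.5 degrees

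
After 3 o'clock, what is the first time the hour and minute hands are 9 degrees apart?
At t minutes past 3:00, the hour hand is at 30 x 3 + 0.5t degrees and the minute hand is at 6t degrees.
The smaller angle between them is 9 degrees when |30H - 5.5t| = 9 or |30H - 5.5t| = 351.
With H = 3, solve 30 x 3 - 5.5t = +/- target for each target:
  t = (30 x 3 - 9) / 5.5 = 14.73
  t = (30 x 3 + 9) / 5.5 = 18
  t = (30 x 3 - 351) / 5.5 = -47.45 (outside (0, 60))
  t = (30 x 3 + 351) / 5.5 = 80.18 (outside (0, 60))
Valid solutions in (0, 60): {14.73, 18} minutes.
The first occurrence is t = 14.73 minutes.
The hands form a 9-degree angle at 14.73 minutes past 3:00.

Final answer: 14.73 minutes past 3:00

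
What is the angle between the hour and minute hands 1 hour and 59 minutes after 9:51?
First find the time 1 hour and 59 minutes after 9:51.
Total minutes: 9 x 60 + 51 + 1 x 60 + 59 = 710.
710 mod 720 = 710 minutes = 11:50.
Now compute the angle at 11:50:
Hour hand: 11 x 30 + 50 x 0.5 = 355 degrees
Minute hand: 50 x 6 = 300 degrees
Difference: |355 - 300| = 55 degrees
The angle is 55 degrees

Final answer: 55 degrees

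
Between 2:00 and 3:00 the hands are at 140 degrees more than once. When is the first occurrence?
At t minutes past 2:00, the hour hand is at 30 x 2 + 0.5t degrees and the minute hand is at 6t degrees.
The smaller angle between them is 140 degrees when |30H - 5.5t| = 140 or |30H - 5.5t| = 220.
With H = 2, solve 30 x 2 - 5.5t = +/- target for each target:
  t = (30 x 2 - 140) / 5.5 = -14.55 (outside (0, 60))
  t = (30 x 2 + 140) / 5.5 = 36.36
  t = (30 x 2 - 220) / 5.5 = -29.09 (outside (0, 60))
  t = (30 x 2 + 220) / 5.5 = 50.91
Valid solutions in (0, 60): {36.36, 50.91} minutes.
The first occurrence is t = 36.36 minutes.
The hands form a 140-degree angle at 36.36 minutes past 2:00.

Final answer: 36.36 minutes past 2:00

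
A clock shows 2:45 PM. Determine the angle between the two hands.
Hour hand position: 2 x 30 + 45 x 0.5 = 82.5 degrees
Minute hand position: 45 x 6 = 270 degrees
Difference: |82.5 - 270| = 187.5 degrees
Since 187.5 > 180, the smaller angle is 360 - 187.5 = 172.5 degrees

Final answer: 172.5 degrees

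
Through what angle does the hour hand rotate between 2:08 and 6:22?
The hour hand moves 0.5 degrees per minute.
Time elapsed: 6:22 - 2:08 = 254 minutes
Angular displacement: 254 x 0.5 = 127 degrees

Final answer: 127 degrees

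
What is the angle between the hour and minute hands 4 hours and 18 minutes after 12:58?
First find the time 4 hours and 18 minutes after 12:58.
Total minutes: 12 x 60 + 58 + 4 x 60 + 18 = 1036.
1036 mod 720 = 316 minutes = 5:16.
Now compute the angle at 5:16:
Hour hand: 5 x 30 + 16 x 0.5 = 158 degrees
Minute hand: 16 x 6 = 96 degrees
Difference: |158 - 96| = 62 degrees
The angle is 62 degrees

Final answer: 62 degrees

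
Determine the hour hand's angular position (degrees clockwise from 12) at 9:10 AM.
The hour hand moves 30 degrees per hour and 0.5 degrees per minute.
At 9:10: (9) x 30 + 10 x 0.5 = 270 + 5 = 275 degrees

Final answer: 275 degrees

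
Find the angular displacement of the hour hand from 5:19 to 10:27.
The hour hand moves 0.5 degrees per minute.
Time elapsed: 10:27 - 5:19 = 308 minutes
Angular displacement: 308 x 0.5 = 154 degrees

Final answer: 154 degrees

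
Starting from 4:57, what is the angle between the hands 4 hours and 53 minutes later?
First find the time 4 hours and 53 minutes after 4:57.
Total minutes: 4 x 60 + 57 + 4 x 60 + 53 = 590.
590 mod 720 = 590 minutes = 9:50.
Now compute the angle at 9:50:
Hour hand: 9 x 30 + 50 x 0.5 = 295 degrees
Minute hand: 50 x 6 = 300 degrees
Difference: |295 - 300| = 5 degrees
The angle is 5 degrees

Final answer: 5 degrees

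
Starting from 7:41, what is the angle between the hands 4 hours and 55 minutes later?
First find the time 4 hours and 55 minutes after 7:41.
Total minutes: 7 x 60 + 41 + 4 x 60 + 55 = 756.
756 mod 720 = 36 minutes = 12:36.
Now compute the angle at 12:36:
Hour hand: 0 x 30 + 36 x 0.5 = 18 degrees
Minute hand: 36 x 6 = 216 degrees
Difference: |18 - 216| = 198 degrees
Smaller angle: 360 - 198 = 162 degrees

Final answer: 162 degrees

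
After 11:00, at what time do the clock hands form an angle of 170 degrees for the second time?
At t minutes past 11:00, the hour hand is at 30 x 11 + 0.5t degrees and the minute hand is at 6t degrees.
The smaller angle between them is 170 degrees when |30H - 5.5t| = 170 or |30H - 5.5t| = 190.
With H = 11, solve 30 x 11 - 5.5t = +/- target for each target:
  t = (30 x 11 - 170) / 5.5 = 29.09
  t = (30 x 11 + 170) / 5.5 = 90.91 (outside (0, 60))
  t = (30 x 11 - 190) / 5.5 = 25.45
  t = (30 x 11 + 190) / 5.5 = 94.55 (outside (0, 60))
Valid solutions in (0, 60): {25.45, 29.09} minutes.
The second occurrence is t = 29.09 minutes.
The hands form a 170-degree angle at 29.09 minutes past 11:00.

Final answer: 29.09 minutes past 11:00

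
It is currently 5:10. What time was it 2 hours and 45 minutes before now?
Starting time: 5:10 = 310 total minutes past 12:00
Subtracting: 2 hours and 45 minutes = 165 minutes
310 - 165 = 145 minutes
= 2 hours and 25 minutes past 12:00 = 2:25

Final answer: 2:25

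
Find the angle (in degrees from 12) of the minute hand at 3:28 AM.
The minute hand moves 6 degrees per minute.
At 3:28: 28 x 6 = 168 degrees

Final answer: 168 degrees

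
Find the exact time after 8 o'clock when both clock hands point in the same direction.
The minute hand gains 5.5 degrees per minute on the hour hand.
At 8:00, the hour hand is at 240 degrees and the minute hand is at 0 degrees.
The gap is 240 degrees. Time to close: 240/5.5 = 60 x 8/11 = 43.64 minutes.
The hands overlap at 43.64 minutes past 8:00.

Final answer: 43.64 minutes past 8:00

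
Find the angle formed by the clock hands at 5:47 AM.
Hour hand position: 5 x 30 + 47 x 0.5 = 173.5 degrees
Minute hand position: 47 x 6 = 282 degrees
Difference: |173.5 - 282| = 108.5 degrees
The angle between the hands is 108.5 degrees

Final answer: 108.5 degrees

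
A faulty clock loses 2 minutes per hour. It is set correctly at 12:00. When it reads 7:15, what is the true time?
For every 60 true minutes, the faulty clock advances 58 minutes, so 1 faulty-clock minute corresponds to 60/58 true minutes.
From 12:00 to 7:15 on the faulty dial is 435 minutes.
True elapsed: 435 x 60/58 = 450 minutes = 7 hours and 30 minutes.
True time: 12:00 + 7 hours and 30 minutes = 7:30.

Final answer: 7:30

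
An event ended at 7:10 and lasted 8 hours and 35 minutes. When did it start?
Starting time: 7:10 = 430 total minutes past 12:00
Subtracting: 8 hours and 35 minutes = 515 minutes
430 - 515 = -85 (negative, add 12 hours = 720) = 635 minutes
= 10 hours and 35 minutes past 12:00 = 10:35

Final answer: 10:35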